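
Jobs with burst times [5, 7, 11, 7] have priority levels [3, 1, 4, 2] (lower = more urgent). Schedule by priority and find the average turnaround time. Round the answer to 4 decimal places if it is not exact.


Sort by priority (ascending = highest first):
Order: [(1, 7), (2, 7), (3, 5), (4, 11)]
Completion times:
  Priority 1, burst=7, C=7
  Priority 2, burst=7, C=14
  Priority 3, burst=5, C=19
  Priority 4, burst=11, C=30
Average turnaround = 70/4 = 17.5

17.5


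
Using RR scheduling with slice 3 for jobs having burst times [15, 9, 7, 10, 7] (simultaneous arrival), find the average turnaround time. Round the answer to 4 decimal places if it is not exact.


Time quantum = 3
Execution trace:
  J1 runs 3 units, time = 3
  J2 runs 3 units, time = 6
  J3 runs 3 units, time = 9
  J4 runs 3 units, time = 12
  J5 runs 3 units, time = 15
  J1 runs 3 units, time = 18
  J2 runs 3 units, time = 21
  J3 runs 3 units, time = 24
  J4 runs 3 units, time = 27
  J5 runs 3 units, time = 30
  J1 runs 3 units, time = 33
  J2 runs 3 units, time = 36
  J3 runs 1 units, time = 37
  J4 runs 3 units, time = 40
  J5 runs 1 units, time = 41
  J1 runs 3 units, time = 44
  J4 runs 1 units, time = 45
  J1 runs 3 units, time = 48
Finish times: [48, 36, 37, 45, 41]
Average turnaround = 207/5 = 41.4

41.4


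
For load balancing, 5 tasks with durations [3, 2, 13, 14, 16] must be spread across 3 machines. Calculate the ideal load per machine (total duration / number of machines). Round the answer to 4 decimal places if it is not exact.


Total processing time = 3 + 2 + 13 + 14 + 16 = 48
Number of machines = 3
Ideal balanced load = 48 / 3 = 16.0

16.0


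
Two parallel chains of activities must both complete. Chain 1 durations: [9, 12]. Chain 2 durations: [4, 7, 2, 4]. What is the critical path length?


Path A total = 9 + 12 = 21
Path B total = 4 + 7 + 2 + 4 = 17
Critical path = longest path = max(21, 17) = 21

21


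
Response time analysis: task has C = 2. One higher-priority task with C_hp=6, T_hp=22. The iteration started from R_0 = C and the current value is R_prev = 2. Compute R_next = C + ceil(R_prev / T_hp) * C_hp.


R_next = C + ceil(R_prev / T_hp) * C_hp
ceil(2 / 22) = ceil(0.0909) = 1
Interference = 1 * 6 = 6
R_next = 2 + 6 = 8

8


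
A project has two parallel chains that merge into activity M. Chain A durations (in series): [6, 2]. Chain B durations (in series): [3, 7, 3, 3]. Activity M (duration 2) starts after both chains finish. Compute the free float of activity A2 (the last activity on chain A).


ES(A2) = sum of predecessors on chain A = 6
EF(A2) = ES + duration = 6 + 2 = 8
Successor of A2 is M. ES(M) = max(sum(A), sum(B)) = max(8, 16) = 16
Free float = ES(successor) - EF(current) = 16 - 8 = 8

8


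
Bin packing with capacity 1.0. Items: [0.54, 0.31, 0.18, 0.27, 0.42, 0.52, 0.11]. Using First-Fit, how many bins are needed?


Place items sequentially using First-Fit:
  Item 0.54 -> new Bin 1
  Item 0.31 -> Bin 1 (now 0.85)
  Item 0.18 -> new Bin 2
  Item 0.27 -> Bin 2 (now 0.45)
  Item 0.42 -> Bin 2 (now 0.87)
  Item 0.52 -> new Bin 3
  Item 0.11 -> Bin 1 (now 0.96)
Total bins used = 3

3


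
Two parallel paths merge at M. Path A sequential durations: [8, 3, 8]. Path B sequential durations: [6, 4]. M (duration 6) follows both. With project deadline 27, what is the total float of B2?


Forward pass: ES(B2) = sum of predecessors on chain B = 6
EF = ES + duration = 6 + 4 = 10
Backward pass: LF(M) = deadline = 27; LS(M) = 27 - 6 = 21
LF(B2) = LS(M) - sum(successors on chain B) = 21 - 0 = 21
LS = LF - duration = 21 - 4 = 17
Total float = LS - ES = 17 - 6 = 11

11


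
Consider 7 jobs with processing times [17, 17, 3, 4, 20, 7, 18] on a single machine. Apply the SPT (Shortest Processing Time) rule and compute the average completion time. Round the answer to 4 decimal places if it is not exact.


Sort jobs by processing time (SPT order): [3, 4, 7, 17, 17, 18, 20]
Compute completion times sequentially:
  Job 1: processing = 3, completes at 3
  Job 2: processing = 4, completes at 7
  Job 3: processing = 7, completes at 14
  Job 4: processing = 17, completes at 31
  Job 5: processing = 17, completes at 48
  Job 6: processing = 18, completes at 66
  Job 7: processing = 20, completes at 86
Sum of completion times = 255
Average completion time = 255/7 = 36.4286

36.4286


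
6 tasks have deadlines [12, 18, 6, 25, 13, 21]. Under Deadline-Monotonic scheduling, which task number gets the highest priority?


Sort tasks by relative deadline (ascending):
  Task 3: deadline = 6
  Task 1: deadline = 12
  Task 5: deadline = 13
  Task 2: deadline = 18
  Task 6: deadline = 21
  Task 4: deadline = 25
Priority order (highest first): [3, 1, 5, 2, 6, 4]
Highest priority task = 3

3


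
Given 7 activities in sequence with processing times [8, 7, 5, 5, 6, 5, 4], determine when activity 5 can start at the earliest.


Activity 5 starts after activities 1 through 4 complete.
Predecessor durations: [8, 7, 5, 5]
ES = 8 + 7 + 5 + 5 = 25

25


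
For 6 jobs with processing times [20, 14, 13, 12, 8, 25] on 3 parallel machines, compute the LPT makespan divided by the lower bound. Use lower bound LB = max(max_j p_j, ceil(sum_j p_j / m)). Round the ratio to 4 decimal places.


LPT order: [25, 20, 14, 13, 12, 8]
Machine loads after assignment: [33, 32, 27]
LPT makespan = 33
Lower bound = max(max_job, ceil(total/3)) = max(25, 31) = 31
Ratio = 33 / 31 = 1.0645

1.0645


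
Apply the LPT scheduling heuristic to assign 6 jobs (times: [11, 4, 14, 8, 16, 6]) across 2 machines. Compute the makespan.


Sort jobs in decreasing order (LPT): [16, 14, 11, 8, 6, 4]
Assign each job to the least loaded machine:
  Machine 1: jobs [16, 8, 6], load = 30
  Machine 2: jobs [14, 11, 4], load = 29
Makespan = max load = 30

30


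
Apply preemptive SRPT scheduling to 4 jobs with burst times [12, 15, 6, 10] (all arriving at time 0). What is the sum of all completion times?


Since all jobs arrive at t=0, SRPT equals SPT ordering.
SPT order: [6, 10, 12, 15]
Completion times:
  Job 1: p=6, C=6
  Job 2: p=10, C=16
  Job 3: p=12, C=28
  Job 4: p=15, C=43
Total completion time = 6 + 16 + 28 + 43 = 93

93


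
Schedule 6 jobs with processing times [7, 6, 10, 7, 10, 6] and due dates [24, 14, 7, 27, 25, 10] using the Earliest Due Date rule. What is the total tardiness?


Sort by due date (EDD order): [(10, 7), (6, 10), (6, 14), (7, 24), (10, 25), (7, 27)]
Compute completion times and tardiness:
  Job 1: p=10, d=7, C=10, tardiness=max(0,10-7)=3
  Job 2: p=6, d=10, C=16, tardiness=max(0,16-10)=6
  Job 3: p=6, d=14, C=22, tardiness=max(0,22-14)=8
  Job 4: p=7, d=24, C=29, tardiness=max(0,29-24)=5
  Job 5: p=10, d=25, C=39, tardiness=max(0,39-25)=14
  Job 6: p=7, d=27, C=46, tardiness=max(0,46-27)=19
Total tardiness = 55

55


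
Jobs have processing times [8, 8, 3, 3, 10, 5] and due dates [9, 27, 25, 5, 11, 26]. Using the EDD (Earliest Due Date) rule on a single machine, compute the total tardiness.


Sort by due date (EDD order): [(3, 5), (8, 9), (10, 11), (3, 25), (5, 26), (8, 27)]
Compute completion times and tardiness:
  Job 1: p=3, d=5, C=3, tardiness=max(0,3-5)=0
  Job 2: p=8, d=9, C=11, tardiness=max(0,11-9)=2
  Job 3: p=10, d=11, C=21, tardiness=max(0,21-11)=10
  Job 4: p=3, d=25, C=24, tardiness=max(0,24-25)=0
  Job 5: p=5, d=26, C=29, tardiness=max(0,29-26)=3
  Job 6: p=8, d=27, C=37, tardiness=max(0,37-27)=10
Total tardiness = 25

25


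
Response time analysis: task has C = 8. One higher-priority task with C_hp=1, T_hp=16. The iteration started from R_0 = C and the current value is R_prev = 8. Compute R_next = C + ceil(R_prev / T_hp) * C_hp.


R_next = C + ceil(R_prev / T_hp) * C_hp
ceil(8 / 16) = ceil(0.5) = 1
Interference = 1 * 1 = 1
R_next = 8 + 1 = 9

9


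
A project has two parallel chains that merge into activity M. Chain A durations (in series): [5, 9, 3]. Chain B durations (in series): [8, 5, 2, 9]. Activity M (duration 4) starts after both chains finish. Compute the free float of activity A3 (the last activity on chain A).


ES(A3) = sum of predecessors on chain A = 14
EF(A3) = ES + duration = 14 + 3 = 17
Successor of A3 is M. ES(M) = max(sum(A), sum(B)) = max(17, 24) = 24
Free float = ES(successor) - EF(current) = 24 - 17 = 7

7


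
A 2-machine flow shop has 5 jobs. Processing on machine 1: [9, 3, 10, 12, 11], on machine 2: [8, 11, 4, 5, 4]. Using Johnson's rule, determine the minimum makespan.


Apply Johnson's rule:
  Group 1 (a <= b): [(2, 3, 11)]
  Group 2 (a > b): [(1, 9, 8), (4, 12, 5), (3, 10, 4), (5, 11, 4)]
Optimal job order: [2, 1, 4, 3, 5]
Schedule:
  Job 2: M1 done at 3, M2 done at 14
  Job 1: M1 done at 12, M2 done at 22
  Job 4: M1 done at 24, M2 done at 29
  Job 3: M1 done at 34, M2 done at 38
  Job 5: M1 done at 45, M2 done at 49
Makespan = 49

49


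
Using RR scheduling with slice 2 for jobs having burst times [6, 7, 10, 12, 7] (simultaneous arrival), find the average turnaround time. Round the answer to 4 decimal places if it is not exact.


Time quantum = 2
Execution trace:
  J1 runs 2 units, time = 2
  J2 runs 2 units, time = 4
  J3 runs 2 units, time = 6
  J4 runs 2 units, time = 8
  J5 runs 2 units, time = 10
  J1 runs 2 units, time = 12
  J2 runs 2 units, time = 14
  J3 runs 2 units, time = 16
  J4 runs 2 units, time = 18
  J5 runs 2 units, time = 20
  J1 runs 2 units, time = 22
  J2 runs 2 units, time = 24
  J3 runs 2 units, time = 26
  J4 runs 2 units, time = 28
  J5 runs 2 units, time = 30
  J2 runs 1 units, time = 31
  J3 runs 2 units, time = 33
  J4 runs 2 units, time = 35
  J5 runs 1 units, time = 36
  J3 runs 2 units, time = 38
  J4 runs 2 units, time = 40
  J4 runs 2 units, time = 42
Finish times: [22, 31, 38, 42, 36]
Average turnaround = 169/5 = 33.8

33.8


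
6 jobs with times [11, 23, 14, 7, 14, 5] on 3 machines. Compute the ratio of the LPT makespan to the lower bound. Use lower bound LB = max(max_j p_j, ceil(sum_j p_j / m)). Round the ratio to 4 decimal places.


LPT order: [23, 14, 14, 11, 7, 5]
Machine loads after assignment: [23, 25, 26]
LPT makespan = 26
Lower bound = max(max_job, ceil(total/3)) = max(23, 25) = 25
Ratio = 26 / 25 = 1.04

1.04


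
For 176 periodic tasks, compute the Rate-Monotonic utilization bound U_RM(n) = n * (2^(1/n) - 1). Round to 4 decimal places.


Compute 2^(1/176) = 1.0039461017
Subtract 1: 1.0039461017 - 1 = 0.0039461017
Multiply by n: 176 * 0.0039461017 = 0.6945138992
Round to 4 dp: 0.6945

0.6945


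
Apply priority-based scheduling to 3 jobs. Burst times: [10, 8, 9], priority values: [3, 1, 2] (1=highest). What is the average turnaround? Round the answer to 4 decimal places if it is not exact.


Sort by priority (ascending = highest first):
Order: [(1, 8), (2, 9), (3, 10)]
Completion times:
  Priority 1, burst=8, C=8
  Priority 2, burst=9, C=17
  Priority 3, burst=10, C=27
Average turnaround = 52/3 = 17.3333

17.3333


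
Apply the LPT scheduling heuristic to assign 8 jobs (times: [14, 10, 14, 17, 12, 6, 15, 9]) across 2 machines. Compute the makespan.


Sort jobs in decreasing order (LPT): [17, 15, 14, 14, 12, 10, 9, 6]
Assign each job to the least loaded machine:
  Machine 1: jobs [17, 14, 10, 9], load = 50
  Machine 2: jobs [15, 14, 12, 6], load = 47
Makespan = max load = 50

50


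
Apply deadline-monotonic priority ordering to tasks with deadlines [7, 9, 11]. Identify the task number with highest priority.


Sort tasks by relative deadline (ascending):
  Task 1: deadline = 7
  Task 2: deadline = 9
  Task 3: deadline = 11
Priority order (highest first): [1, 2, 3]
Highest priority task = 1

1


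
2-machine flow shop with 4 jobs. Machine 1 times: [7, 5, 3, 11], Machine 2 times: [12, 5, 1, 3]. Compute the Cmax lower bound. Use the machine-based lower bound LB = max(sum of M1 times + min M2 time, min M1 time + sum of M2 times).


LB1 = sum(M1 times) + min(M2 times) = 26 + 1 = 27
LB2 = min(M1 times) + sum(M2 times) = 3 + 21 = 24
Lower bound = max(LB1, LB2) = max(27, 24) = 27

27


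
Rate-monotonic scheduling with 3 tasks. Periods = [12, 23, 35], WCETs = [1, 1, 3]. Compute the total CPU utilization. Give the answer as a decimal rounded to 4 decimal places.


Compute individual utilizations (exact fractions):
  Task 1: C/T = 1/12 (approx. 0.0833)
  Task 2: C/T = 1/23 (approx. 0.0435)
  Task 3: C/T = 3/35 (approx. 0.0857)
Total utilization U = 1/12 + 1/23 + 3/35 = 2053/9660
Rounded to 4 decimal places: U = 0.2125
RM (Liu & Layland) bound for 3 tasks = 0.779763; compare with U = 2053/9660 (approx. 0.212526)
U <= bound, so schedulable by RM sufficient condition.

0.2125


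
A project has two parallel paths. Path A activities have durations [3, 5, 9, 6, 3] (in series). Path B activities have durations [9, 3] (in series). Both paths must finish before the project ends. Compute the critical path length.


Path A total = 3 + 5 + 9 + 6 + 3 = 26
Path B total = 9 + 3 = 12
Critical path = longest path = max(26, 12) = 26

26


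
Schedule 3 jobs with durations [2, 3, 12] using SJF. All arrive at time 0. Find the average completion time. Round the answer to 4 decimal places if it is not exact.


SJF order (ascending): [2, 3, 12]
Completion times:
  Job 1: burst=2, C=2
  Job 2: burst=3, C=5
  Job 3: burst=12, C=17
Average completion = 24/3 = 8.0

8.0


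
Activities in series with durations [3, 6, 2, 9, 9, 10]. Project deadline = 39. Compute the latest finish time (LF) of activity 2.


LF(activity 2) = deadline - sum of successor durations
Successors: activities 3 through 6 with durations [2, 9, 9, 10]
Sum of successor durations = 30
LF = 39 - 30 = 9

9


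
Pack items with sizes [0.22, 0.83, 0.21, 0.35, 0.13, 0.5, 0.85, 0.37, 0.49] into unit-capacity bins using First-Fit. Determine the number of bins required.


Place items sequentially using First-Fit:
  Item 0.22 -> new Bin 1
  Item 0.83 -> new Bin 2
  Item 0.21 -> Bin 1 (now 0.43)
  Item 0.35 -> Bin 1 (now 0.78)
  Item 0.13 -> Bin 1 (now 0.91)
  Item 0.5 -> new Bin 3
  Item 0.85 -> new Bin 4
  Item 0.37 -> Bin 3 (now 0.87)
  Item 0.49 -> new Bin 5
Total bins used = 5

5


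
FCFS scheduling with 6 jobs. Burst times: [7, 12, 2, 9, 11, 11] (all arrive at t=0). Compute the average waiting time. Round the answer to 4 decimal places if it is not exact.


FCFS order (as given): [7, 12, 2, 9, 11, 11]
Waiting times:
  Job 1: wait = 0
  Job 2: wait = 7
  Job 3: wait = 19
  Job 4: wait = 21
  Job 5: wait = 30
  Job 6: wait = 41
Sum of waiting times = 118
Average waiting time = 118/6 = 19.6667

19.6667


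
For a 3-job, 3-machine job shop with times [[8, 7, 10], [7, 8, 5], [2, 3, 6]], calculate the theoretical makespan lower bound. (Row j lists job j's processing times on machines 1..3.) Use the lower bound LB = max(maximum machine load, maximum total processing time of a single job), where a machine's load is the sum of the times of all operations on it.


Machine loads:
  Machine 1: 8 + 7 + 2 = 17
  Machine 2: 7 + 8 + 3 = 18
  Machine 3: 10 + 5 + 6 = 21
Max machine load = 21
Job totals:
  Job 1: 25
  Job 2: 20
  Job 3: 11
Max job total = 25
Lower bound = max(21, 25) = 25

25


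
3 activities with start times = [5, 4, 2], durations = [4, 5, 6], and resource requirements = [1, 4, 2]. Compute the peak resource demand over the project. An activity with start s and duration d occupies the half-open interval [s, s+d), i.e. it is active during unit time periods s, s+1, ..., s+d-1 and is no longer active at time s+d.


Each activity i is active on [start_i, start_i + duration_i).
Compute total resource usage per time slot:
  t=0: active resources = [], total = 0
  t=1: active resources = [], total = 0
  t=2: active resources = [2], total = 2
  t=3: active resources = [2], total = 2
  t=4: active resources = [4, 2], total = 6
  t=5: active resources = [1, 4, 2], total = 7
  t=6: active resources = [1, 4, 2], total = 7
  t=7: active resources = [1, 4, 2], total = 7
  t=8: active resources = [1, 4], total = 5
Peak resource demand = 7

7


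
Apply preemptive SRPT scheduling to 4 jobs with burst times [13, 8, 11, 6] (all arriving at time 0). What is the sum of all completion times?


Since all jobs arrive at t=0, SRPT equals SPT ordering.
SPT order: [6, 8, 11, 13]
Completion times:
  Job 1: p=6, C=6
  Job 2: p=8, C=14
  Job 3: p=11, C=25
  Job 4: p=13, C=38
Total completion time = 6 + 14 + 25 + 38 = 83

83


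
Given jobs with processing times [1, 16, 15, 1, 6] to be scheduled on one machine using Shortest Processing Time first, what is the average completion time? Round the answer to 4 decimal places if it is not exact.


Sort jobs by processing time (SPT order): [1, 1, 6, 15, 16]
Compute completion times sequentially:
  Job 1: processing = 1, completes at 1
  Job 2: processing = 1, completes at 2
  Job 3: processing = 6, completes at 8
  Job 4: processing = 15, completes at 23
  Job 5: processing = 16, completes at 39
Sum of completion times = 73
Average completion time = 73/5 = 14.6

14.6


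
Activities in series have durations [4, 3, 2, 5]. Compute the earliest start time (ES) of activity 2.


Activity 2 starts after activities 1 through 1 complete.
Predecessor durations: [4]
ES = 4 = 4

4


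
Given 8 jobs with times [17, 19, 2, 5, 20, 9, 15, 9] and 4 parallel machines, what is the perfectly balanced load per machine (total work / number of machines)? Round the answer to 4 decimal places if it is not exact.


Total processing time = 17 + 19 + 2 + 5 + 20 + 9 + 15 + 9 = 96
Number of machines = 4
Ideal balanced load = 96 / 4 = 24.0

24.0


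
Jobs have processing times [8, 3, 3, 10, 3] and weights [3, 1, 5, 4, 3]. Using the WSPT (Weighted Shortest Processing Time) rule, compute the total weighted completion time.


Compute p/w ratios and sort ascending (WSPT): [(3, 5), (3, 3), (10, 4), (8, 3), (3, 1)]
Compute weighted completion times:
  Job (p=3,w=5): C=3, w*C=5*3=15
  Job (p=3,w=3): C=6, w*C=3*6=18
  Job (p=10,w=4): C=16, w*C=4*16=64
  Job (p=8,w=3): C=24, w*C=3*24=72
  Job (p=3,w=1): C=27, w*C=1*27=27
Total weighted completion time = 196

196


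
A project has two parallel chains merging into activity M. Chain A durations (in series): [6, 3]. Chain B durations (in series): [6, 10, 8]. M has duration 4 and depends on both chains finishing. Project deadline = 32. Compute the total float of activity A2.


Forward pass: ES(A2) = sum of predecessors on chain A = 6
EF = ES + duration = 6 + 3 = 9
Backward pass: LF(M) = deadline = 32; LS(M) = 32 - 4 = 28
LF(A2) = LS(M) - sum(successors on chain A) = 28 - 0 = 28
LS = LF - duration = 28 - 3 = 25
Total float = LS - ES = 25 - 6 = 19

19


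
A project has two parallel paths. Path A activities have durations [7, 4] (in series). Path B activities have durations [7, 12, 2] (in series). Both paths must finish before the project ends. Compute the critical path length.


Path A total = 7 + 4 = 11
Path B total = 7 + 12 + 2 = 21
Critical path = longest path = max(11, 21) = 21

21


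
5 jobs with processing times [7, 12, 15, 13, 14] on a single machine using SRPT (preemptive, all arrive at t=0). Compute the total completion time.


Since all jobs arrive at t=0, SRPT equals SPT ordering.
SPT order: [7, 12, 13, 14, 15]
Completion times:
  Job 1: p=7, C=7
  Job 2: p=12, C=19
  Job 3: p=13, C=32
  Job 4: p=14, C=46
  Job 5: p=15, C=61
Total completion time = 7 + 19 + 32 + 46 + 61 = 165

165


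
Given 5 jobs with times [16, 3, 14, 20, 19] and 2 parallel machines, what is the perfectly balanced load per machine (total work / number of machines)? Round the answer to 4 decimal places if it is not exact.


Total processing time = 16 + 3 + 14 + 20 + 19 = 72
Number of machines = 2
Ideal balanced load = 72 / 2 = 36.0

36.0


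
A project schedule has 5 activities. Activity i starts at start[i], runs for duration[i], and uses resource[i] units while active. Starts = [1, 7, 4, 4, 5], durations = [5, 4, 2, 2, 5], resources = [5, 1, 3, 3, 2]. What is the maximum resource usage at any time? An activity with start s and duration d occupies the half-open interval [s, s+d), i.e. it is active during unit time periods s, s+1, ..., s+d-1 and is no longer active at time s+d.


Each activity i is active on [start_i, start_i + duration_i).
Compute total resource usage per time slot:
  t=0: active resources = [], total = 0
  t=1: active resources = [5], total = 5
  t=2: active resources = [5], total = 5
  t=3: active resources = [5], total = 5
  t=4: active resources = [5, 3, 3], total = 11
  t=5: active resources = [5, 3, 3, 2], total = 13
  t=6: active resources = [2], total = 2
  t=7: active resources = [1, 2], total = 3
  t=8: active resources = [1, 2], total = 3
  t=9: active resources = [1, 2], total = 3
  t=10: active resources = [1], total = 1
Peak resource demand = 13

13


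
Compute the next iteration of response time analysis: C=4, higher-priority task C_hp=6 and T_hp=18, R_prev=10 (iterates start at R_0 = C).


R_next = C + ceil(R_prev / T_hp) * C_hp
ceil(10 / 18) = ceil(0.5556) = 1
Interference = 1 * 6 = 6
R_next = 4 + 6 = 10
R_next = R_prev, so the iteration has converged (response time = 10).

10


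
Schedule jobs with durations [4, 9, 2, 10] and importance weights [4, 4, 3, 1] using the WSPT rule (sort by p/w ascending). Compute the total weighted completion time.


Compute p/w ratios and sort ascending (WSPT): [(2, 3), (4, 4), (9, 4), (10, 1)]
Compute weighted completion times:
  Job (p=2,w=3): C=2, w*C=3*2=6
  Job (p=4,w=4): C=6, w*C=4*6=24
  Job (p=9,w=4): C=15, w*C=4*15=60
  Job (p=10,w=1): C=25, w*C=1*25=25
Total weighted completion time = 115

115


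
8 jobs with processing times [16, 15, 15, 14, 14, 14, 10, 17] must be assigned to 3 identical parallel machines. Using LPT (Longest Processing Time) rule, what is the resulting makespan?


Sort jobs in decreasing order (LPT): [17, 16, 15, 15, 14, 14, 14, 10]
Assign each job to the least loaded machine:
  Machine 1: jobs [17, 14], load = 31
  Machine 2: jobs [16, 14, 14], load = 44
  Machine 3: jobs [15, 15, 10], load = 40
Makespan = max load = 44

44


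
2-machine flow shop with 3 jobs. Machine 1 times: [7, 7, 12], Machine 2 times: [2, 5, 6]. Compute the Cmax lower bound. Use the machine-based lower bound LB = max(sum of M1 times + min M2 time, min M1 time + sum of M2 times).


LB1 = sum(M1 times) + min(M2 times) = 26 + 2 = 28
LB2 = min(M1 times) + sum(M2 times) = 7 + 13 = 20
Lower bound = max(LB1, LB2) = max(28, 20) = 28

28


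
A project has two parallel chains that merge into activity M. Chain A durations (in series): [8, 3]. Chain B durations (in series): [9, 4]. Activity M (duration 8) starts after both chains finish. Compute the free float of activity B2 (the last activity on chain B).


ES(B2) = sum of predecessors on chain B = 9
EF(B2) = ES + duration = 9 + 4 = 13
Successor of B2 is M. ES(M) = max(sum(A), sum(B)) = max(11, 13) = 13
Free float = ES(successor) - EF(current) = 13 - 13 = 0

0


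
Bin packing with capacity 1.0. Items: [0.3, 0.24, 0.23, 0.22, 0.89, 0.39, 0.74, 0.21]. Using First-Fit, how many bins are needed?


Place items sequentially using First-Fit:
  Item 0.3 -> new Bin 1
  Item 0.24 -> Bin 1 (now 0.54)
  Item 0.23 -> Bin 1 (now 0.77)
  Item 0.22 -> Bin 1 (now 0.99)
  Item 0.89 -> new Bin 2
  Item 0.39 -> new Bin 3
  Item 0.74 -> new Bin 4
  Item 0.21 -> Bin 3 (now 0.6)
Total bins used = 4

4


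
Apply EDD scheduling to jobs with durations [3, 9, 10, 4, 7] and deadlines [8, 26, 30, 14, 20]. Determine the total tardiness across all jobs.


Sort by due date (EDD order): [(3, 8), (4, 14), (7, 20), (9, 26), (10, 30)]
Compute completion times and tardiness:
  Job 1: p=3, d=8, C=3, tardiness=max(0,3-8)=0
  Job 2: p=4, d=14, C=7, tardiness=max(0,7-14)=0
  Job 3: p=7, d=20, C=14, tardiness=max(0,14-20)=0
  Job 4: p=9, d=26, C=23, tardiness=max(0,23-26)=0
  Job 5: p=10, d=30, C=33, tardiness=max(0,33-30)=3
Total tardiness = 3

3


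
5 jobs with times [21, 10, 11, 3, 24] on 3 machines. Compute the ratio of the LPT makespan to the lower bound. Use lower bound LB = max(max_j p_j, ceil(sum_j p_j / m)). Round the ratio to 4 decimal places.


LPT order: [24, 21, 11, 10, 3]
Machine loads after assignment: [24, 24, 21]
LPT makespan = 24
Lower bound = max(max_job, ceil(total/3)) = max(24, 23) = 24
Ratio = 24 / 24 = 1.0

1.0


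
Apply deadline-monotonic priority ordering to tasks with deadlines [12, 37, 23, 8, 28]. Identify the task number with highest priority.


Sort tasks by relative deadline (ascending):
  Task 4: deadline = 8
  Task 1: deadline = 12
  Task 3: deadline = 23
  Task 5: deadline = 28
  Task 2: deadline = 37
Priority order (highest first): [4, 1, 3, 5, 2]
Highest priority task = 4

4


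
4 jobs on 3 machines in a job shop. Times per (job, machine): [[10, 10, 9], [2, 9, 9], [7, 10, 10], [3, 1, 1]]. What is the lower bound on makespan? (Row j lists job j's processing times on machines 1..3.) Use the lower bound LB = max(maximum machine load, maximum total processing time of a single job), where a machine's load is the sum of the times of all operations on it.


Machine loads:
  Machine 1: 10 + 2 + 7 + 3 = 22
  Machine 2: 10 + 9 + 10 + 1 = 30
  Machine 3: 9 + 9 + 10 + 1 = 29
Max machine load = 30
Job totals:
  Job 1: 29
  Job 2: 20
  Job 3: 27
  Job 4: 5
Max job total = 29
Lower bound = max(30, 29) = 30

30


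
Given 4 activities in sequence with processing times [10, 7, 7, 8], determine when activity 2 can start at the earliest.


Activity 2 starts after activities 1 through 1 complete.
Predecessor durations: [10]
ES = 10 = 10

10


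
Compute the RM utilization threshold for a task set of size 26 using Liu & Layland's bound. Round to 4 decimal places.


Compute 2^(1/26) = 1.0270180507
Subtract 1: 1.0270180507 - 1 = 0.0270180507
Multiply by n: 26 * 0.0270180507 = 0.7024693182
Round to 4 dp: 0.7025

0.7025


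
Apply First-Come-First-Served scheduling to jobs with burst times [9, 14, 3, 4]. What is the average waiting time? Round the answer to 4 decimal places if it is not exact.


FCFS order (as given): [9, 14, 3, 4]
Waiting times:
  Job 1: wait = 0
  Job 2: wait = 9
  Job 3: wait = 23
  Job 4: wait = 26
Sum of waiting times = 58
Average waiting time = 58/4 = 14.5

14.5


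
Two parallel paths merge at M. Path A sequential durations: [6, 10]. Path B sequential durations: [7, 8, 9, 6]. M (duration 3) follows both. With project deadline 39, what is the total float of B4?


Forward pass: ES(B4) = sum of predecessors on chain B = 24
EF = ES + duration = 24 + 6 = 30
Backward pass: LF(M) = deadline = 39; LS(M) = 39 - 3 = 36
LF(B4) = LS(M) - sum(successors on chain B) = 36 - 0 = 36
LS = LF - duration = 36 - 6 = 30
Total float = LS - ES = 30 - 24 = 6

6


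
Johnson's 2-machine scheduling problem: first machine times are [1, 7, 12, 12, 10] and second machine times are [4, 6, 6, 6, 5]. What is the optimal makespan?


Apply Johnson's rule:
  Group 1 (a <= b): [(1, 1, 4)]
  Group 2 (a > b): [(2, 7, 6), (3, 12, 6), (4, 12, 6), (5, 10, 5)]
Optimal job order: [1, 2, 3, 4, 5]
Schedule:
  Job 1: M1 done at 1, M2 done at 5
  Job 2: M1 done at 8, M2 done at 14
  Job 3: M1 done at 20, M2 done at 26
  Job 4: M1 done at 32, M2 done at 38
  Job 5: M1 done at 42, M2 done at 47
Makespan = 47

47


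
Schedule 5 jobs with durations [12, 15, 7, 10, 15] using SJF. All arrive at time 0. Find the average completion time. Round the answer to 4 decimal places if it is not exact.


SJF order (ascending): [7, 10, 12, 15, 15]
Completion times:
  Job 1: burst=7, C=7
  Job 2: burst=10, C=17
  Job 3: burst=12, C=29
  Job 4: burst=15, C=44
  Job 5: burst=15, C=59
Average completion = 156/5 = 31.2

31.2


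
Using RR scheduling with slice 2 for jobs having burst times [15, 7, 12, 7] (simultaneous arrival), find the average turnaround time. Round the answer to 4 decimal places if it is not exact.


Time quantum = 2
Execution trace:
  J1 runs 2 units, time = 2
  J2 runs 2 units, time = 4
  J3 runs 2 units, time = 6
  J4 runs 2 units, time = 8
  J1 runs 2 units, time = 10
  J2 runs 2 units, time = 12
  J3 runs 2 units, time = 14
  J4 runs 2 units, time = 16
  J1 runs 2 units, time = 18
  J2 runs 2 units, time = 20
  J3 runs 2 units, time = 22
  J4 runs 2 units, time = 24
  J1 runs 2 units, time = 26
  J2 runs 1 units, time = 27
  J3 runs 2 units, time = 29
  J4 runs 1 units, time = 30
  J1 runs 2 units, time = 32
  J3 runs 2 units, time = 34
  J1 runs 2 units, time = 36
  J3 runs 2 units, time = 38
  J1 runs 2 units, time = 40
  J1 runs 1 units, time = 41
Finish times: [41, 27, 38, 30]
Average turnaround = 136/4 = 34.0

34.0


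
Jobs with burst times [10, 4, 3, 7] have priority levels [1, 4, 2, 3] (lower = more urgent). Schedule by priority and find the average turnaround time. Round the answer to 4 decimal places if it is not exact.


Sort by priority (ascending = highest first):
Order: [(1, 10), (2, 3), (3, 7), (4, 4)]
Completion times:
  Priority 1, burst=10, C=10
  Priority 2, burst=3, C=13
  Priority 3, burst=7, C=20
  Priority 4, burst=4, C=24
Average turnaround = 67/4 = 16.75

16.75


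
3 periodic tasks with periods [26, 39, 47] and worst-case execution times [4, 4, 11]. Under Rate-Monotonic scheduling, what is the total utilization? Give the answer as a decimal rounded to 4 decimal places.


Compute individual utilizations (exact fractions):
  Task 1: C/T = 4/26 = 2/13 (approx. 0.1538)
  Task 2: C/T = 4/39 (approx. 0.1026)
  Task 3: C/T = 11/47 (approx. 0.234)
Total utilization U = 2/13 + 4/39 + 11/47 = 899/1833
Rounded to 4 decimal places: U = 0.4905
RM (Liu & Layland) bound for 3 tasks = 0.779763; compare with U = 899/1833 (approx. 0.490453)
U <= bound, so schedulable by RM sufficient condition.

0.4905


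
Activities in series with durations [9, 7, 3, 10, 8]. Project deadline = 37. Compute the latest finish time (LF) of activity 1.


LF(activity 1) = deadline - sum of successor durations
Successors: activities 2 through 5 with durations [7, 3, 10, 8]
Sum of successor durations = 28
LF = 37 - 28 = 9

9


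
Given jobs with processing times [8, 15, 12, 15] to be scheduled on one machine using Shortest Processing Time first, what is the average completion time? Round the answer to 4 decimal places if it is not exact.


Sort jobs by processing time (SPT order): [8, 12, 15, 15]
Compute completion times sequentially:
  Job 1: processing = 8, completes at 8
  Job 2: processing = 12, completes at 20
  Job 3: processing = 15, completes at 35
  Job 4: processing = 15, completes at 50
Sum of completion times = 113
Average completion time = 113/4 = 28.25

28.25


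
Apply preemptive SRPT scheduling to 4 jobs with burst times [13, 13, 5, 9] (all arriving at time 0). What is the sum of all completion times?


Since all jobs arrive at t=0, SRPT equals SPT ordering.
SPT order: [5, 9, 13, 13]
Completion times:
  Job 1: p=5, C=5
  Job 2: p=9, C=14
  Job 3: p=13, C=27
  Job 4: p=13, C=40
Total completion time = 5 + 14 + 27 + 40 = 86

86


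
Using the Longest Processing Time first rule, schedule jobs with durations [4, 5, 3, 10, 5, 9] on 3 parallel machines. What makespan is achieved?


Sort jobs in decreasing order (LPT): [10, 9, 5, 5, 4, 3]
Assign each job to the least loaded machine:
  Machine 1: jobs [10, 3], load = 13
  Machine 2: jobs [9, 4], load = 13
  Machine 3: jobs [5, 5], load = 10
Makespan = max load = 13

13


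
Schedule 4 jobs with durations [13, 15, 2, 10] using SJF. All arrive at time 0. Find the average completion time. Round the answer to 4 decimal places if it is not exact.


SJF order (ascending): [2, 10, 13, 15]
Completion times:
  Job 1: burst=2, C=2
  Job 2: burst=10, C=12
  Job 3: burst=13, C=25
  Job 4: burst=15, C=40
Average completion = 79/4 = 19.75

19.75


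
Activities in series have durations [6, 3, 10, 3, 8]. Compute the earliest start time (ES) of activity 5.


Activity 5 starts after activities 1 through 4 complete.
Predecessor durations: [6, 3, 10, 3]
ES = 6 + 3 + 10 + 3 = 22

22


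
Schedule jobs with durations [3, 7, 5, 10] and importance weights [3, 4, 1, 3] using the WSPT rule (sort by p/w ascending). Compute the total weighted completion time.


Compute p/w ratios and sort ascending (WSPT): [(3, 3), (7, 4), (10, 3), (5, 1)]
Compute weighted completion times:
  Job (p=3,w=3): C=3, w*C=3*3=9
  Job (p=7,w=4): C=10, w*C=4*10=40
  Job (p=10,w=3): C=20, w*C=3*20=60
  Job (p=5,w=1): C=25, w*C=1*25=25
Total weighted completion time = 134

134


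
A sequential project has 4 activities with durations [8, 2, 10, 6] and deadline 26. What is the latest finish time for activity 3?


LF(activity 3) = deadline - sum of successor durations
Successors: activities 4 through 4 with durations [6]
Sum of successor durations = 6
LF = 26 - 6 = 20

20


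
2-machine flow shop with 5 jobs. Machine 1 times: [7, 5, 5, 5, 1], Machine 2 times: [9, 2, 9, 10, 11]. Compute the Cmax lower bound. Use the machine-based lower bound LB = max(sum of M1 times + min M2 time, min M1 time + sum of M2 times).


LB1 = sum(M1 times) + min(M2 times) = 23 + 2 = 25
LB2 = min(M1 times) + sum(M2 times) = 1 + 41 = 42
Lower bound = max(LB1, LB2) = max(25, 42) = 42

42


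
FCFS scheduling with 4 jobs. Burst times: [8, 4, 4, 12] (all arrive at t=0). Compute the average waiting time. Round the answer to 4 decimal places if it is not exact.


FCFS order (as given): [8, 4, 4, 12]
Waiting times:
  Job 1: wait = 0
  Job 2: wait = 8
  Job 3: wait = 12
  Job 4: wait = 16
Sum of waiting times = 36
Average waiting time = 36/4 = 9.0

9.0


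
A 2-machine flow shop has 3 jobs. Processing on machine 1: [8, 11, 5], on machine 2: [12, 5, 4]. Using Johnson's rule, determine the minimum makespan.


Apply Johnson's rule:
  Group 1 (a <= b): [(1, 8, 12)]
  Group 2 (a > b): [(2, 11, 5), (3, 5, 4)]
Optimal job order: [1, 2, 3]
Schedule:
  Job 1: M1 done at 8, M2 done at 20
  Job 2: M1 done at 19, M2 done at 25
  Job 3: M1 done at 24, M2 done at 29
Makespan = 29

29


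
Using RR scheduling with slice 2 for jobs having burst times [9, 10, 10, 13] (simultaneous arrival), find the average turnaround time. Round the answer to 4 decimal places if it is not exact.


Time quantum = 2
Execution trace:
  J1 runs 2 units, time = 2
  J2 runs 2 units, time = 4
  J3 runs 2 units, time = 6
  J4 runs 2 units, time = 8
  J1 runs 2 units, time = 10
  J2 runs 2 units, time = 12
  J3 runs 2 units, time = 14
  J4 runs 2 units, time = 16
  J1 runs 2 units, time = 18
  J2 runs 2 units, time = 20
  J3 runs 2 units, time = 22
  J4 runs 2 units, time = 24
  J1 runs 2 units, time = 26
  J2 runs 2 units, time = 28
  J3 runs 2 units, time = 30
  J4 runs 2 units, time = 32
  J1 runs 1 units, time = 33
  J2 runs 2 units, time = 35
  J3 runs 2 units, time = 37
  J4 runs 2 units, time = 39
  J4 runs 2 units, time = 41
  J4 runs 1 units, time = 42
Finish times: [33, 35, 37, 42]
Average turnaround = 147/4 = 36.75

36.75


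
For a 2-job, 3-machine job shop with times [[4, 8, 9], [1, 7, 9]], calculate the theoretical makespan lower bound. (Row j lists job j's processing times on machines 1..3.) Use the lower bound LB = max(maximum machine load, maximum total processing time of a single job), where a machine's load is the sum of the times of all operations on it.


Machine loads:
  Machine 1: 4 + 1 = 5
  Machine 2: 8 + 7 = 15
  Machine 3: 9 + 9 = 18
Max machine load = 18
Job totals:
  Job 1: 21
  Job 2: 17
Max job total = 21
Lower bound = max(18, 21) = 21

21


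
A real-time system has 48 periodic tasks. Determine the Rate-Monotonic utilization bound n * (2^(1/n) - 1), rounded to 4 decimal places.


Compute 2^(1/48) = 1.0145453349
Subtract 1: 1.0145453349 - 1 = 0.0145453349
Multiply by n: 48 * 0.0145453349 = 0.6981760752
Round to 4 dp: 0.6982

0.6982


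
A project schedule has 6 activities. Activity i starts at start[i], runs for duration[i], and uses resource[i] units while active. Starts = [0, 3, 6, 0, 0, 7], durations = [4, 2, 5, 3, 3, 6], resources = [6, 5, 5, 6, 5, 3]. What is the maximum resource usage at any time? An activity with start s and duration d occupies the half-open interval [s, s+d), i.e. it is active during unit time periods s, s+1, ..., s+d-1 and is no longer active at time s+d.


Each activity i is active on [start_i, start_i + duration_i).
Compute total resource usage per time slot:
  t=0: active resources = [6, 6, 5], total = 17
  t=1: active resources = [6, 6, 5], total = 17
  t=2: active resources = [6, 6, 5], total = 17
  t=3: active resources = [6, 5], total = 11
  t=4: active resources = [5], total = 5
  t=5: active resources = [], total = 0
  t=6: active resources = [5], total = 5
  t=7: active resources = [5, 3], total = 8
  t=8: active resources = [5, 3], total = 8
  t=9: active resources = [5, 3], total = 8
  t=10: active resources = [5, 3], total = 8
  t=11: active resources = [3], total = 3
  t=12: active resources = [3], total = 3
Peak resource demand = 17

17


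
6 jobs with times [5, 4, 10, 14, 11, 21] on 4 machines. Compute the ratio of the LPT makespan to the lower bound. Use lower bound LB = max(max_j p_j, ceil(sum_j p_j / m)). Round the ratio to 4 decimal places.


LPT order: [21, 14, 11, 10, 5, 4]
Machine loads after assignment: [21, 14, 15, 15]
LPT makespan = 21
Lower bound = max(max_job, ceil(total/4)) = max(21, 17) = 21
Ratio = 21 / 21 = 1.0

1.0


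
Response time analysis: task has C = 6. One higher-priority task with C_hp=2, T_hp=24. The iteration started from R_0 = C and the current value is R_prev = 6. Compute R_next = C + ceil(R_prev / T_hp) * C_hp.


R_next = C + ceil(R_prev / T_hp) * C_hp
ceil(6 / 24) = ceil(0.25) = 1
Interference = 1 * 2 = 2
R_next = 6 + 2 = 8

8


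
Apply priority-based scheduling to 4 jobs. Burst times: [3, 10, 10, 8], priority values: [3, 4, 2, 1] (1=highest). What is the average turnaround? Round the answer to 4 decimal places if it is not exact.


Sort by priority (ascending = highest first):
Order: [(1, 8), (2, 10), (3, 3), (4, 10)]
Completion times:
  Priority 1, burst=8, C=8
  Priority 2, burst=10, C=18
  Priority 3, burst=3, C=21
  Priority 4, burst=10, C=31
Average turnaround = 78/4 = 19.5

19.5


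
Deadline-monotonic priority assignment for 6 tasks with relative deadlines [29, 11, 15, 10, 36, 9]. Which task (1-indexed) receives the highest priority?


Sort tasks by relative deadline (ascending):
  Task 6: deadline = 9
  Task 4: deadline = 10
  Task 2: deadline = 11
  Task 3: deadline = 15
  Task 1: deadline = 29
  Task 5: deadline = 36
Priority order (highest first): [6, 4, 2, 3, 1, 5]
Highest priority task = 6

6


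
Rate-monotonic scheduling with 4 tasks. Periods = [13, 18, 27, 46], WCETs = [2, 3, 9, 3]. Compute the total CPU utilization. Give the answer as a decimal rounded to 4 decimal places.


Compute individual utilizations (exact fractions):
  Task 1: C/T = 2/13 (approx. 0.1538)
  Task 2: C/T = 3/18 = 1/6 (approx. 0.1667)
  Task 3: C/T = 9/27 = 1/3 (approx. 0.3333)
  Task 4: C/T = 3/46 (approx. 0.0652)
Total utilization U = 2/13 + 1/6 + 1/3 + 3/46 = 215/299
Rounded to 4 decimal places: U = 0.7191
RM (Liu & Layland) bound for 4 tasks = 0.756828; compare with U = 215/299 (approx. 0.719064)
U <= bound, so schedulable by RM sufficient condition.

0.7191


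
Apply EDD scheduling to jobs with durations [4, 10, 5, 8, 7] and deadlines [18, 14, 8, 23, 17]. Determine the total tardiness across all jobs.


Sort by due date (EDD order): [(5, 8), (10, 14), (7, 17), (4, 18), (8, 23)]
Compute completion times and tardiness:
  Job 1: p=5, d=8, C=5, tardiness=max(0,5-8)=0
  Job 2: p=10, d=14, C=15, tardiness=max(0,15-14)=1
  Job 3: p=7, d=17, C=22, tardiness=max(0,22-17)=5
  Job 4: p=4, d=18, C=26, tardiness=max(0,26-18)=8
  Job 5: p=8, d=23, C=34, tardiness=max(0,34-23)=11
Total tardiness = 25

25


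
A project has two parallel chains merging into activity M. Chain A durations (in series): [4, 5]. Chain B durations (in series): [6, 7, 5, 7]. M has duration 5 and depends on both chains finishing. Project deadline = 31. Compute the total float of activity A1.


Forward pass: ES(A1) = sum of predecessors on chain A = 0
EF = ES + duration = 0 + 4 = 4
Backward pass: LF(M) = deadline = 31; LS(M) = 31 - 5 = 26
LF(A1) = LS(M) - sum(successors on chain A) = 26 - 5 = 21
LS = LF - duration = 21 - 4 = 17
Total float = LS - ES = 17 - 0 = 17

17
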